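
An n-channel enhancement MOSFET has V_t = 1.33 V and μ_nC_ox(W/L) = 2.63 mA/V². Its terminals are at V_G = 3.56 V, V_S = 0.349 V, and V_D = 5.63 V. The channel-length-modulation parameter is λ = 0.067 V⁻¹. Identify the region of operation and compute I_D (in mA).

Saturation; I_D = 6.30 mA

V_GS = V_G − V_S = 3.56 − 0.349 = 3.21 V; V_DS = V_D − V_S = 5.63 − 0.349 = 5.28 V.
V_ov = V_GS − V_t = 3.21 − 1.33 = 1.88 V.
Since V_DS = 5.28 V ≥ V_ov = 1.88 V, the device is in saturation.
I_D = ½ k_n V_ov² (1 + λ V_DS) = 0.5 × 2.63 × 1.88² × (1 + 0.067 × 5.28) = 6.3 mA.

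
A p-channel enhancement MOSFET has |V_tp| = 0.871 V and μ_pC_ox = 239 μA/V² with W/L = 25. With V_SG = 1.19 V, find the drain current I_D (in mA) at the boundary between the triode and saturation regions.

At the boundary V_SD = V_ov = V_SG − |V_tp| = 1.19 − 0.871 = 0.319 V.
k_p = μ_pC_ox · (W/L) = 5.975 mA/V².
I_D = ½ k_p V_ov² = 0.5 × 5.975 × 0.319² = 0.304 mA.

I_D = 0.304 mA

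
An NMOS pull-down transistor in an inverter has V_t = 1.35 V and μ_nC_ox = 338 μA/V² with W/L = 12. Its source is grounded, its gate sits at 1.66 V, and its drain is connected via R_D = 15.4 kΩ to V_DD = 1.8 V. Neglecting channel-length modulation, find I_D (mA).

I_D = 0.110 mA

V_GS = V_G = 1.66 V, so V_ov = 1.66 − 1.35 = 0.31 V.
k_n = μ_nC_ox · (W/L) = 4.056 mA/V².
Assume saturation: I_D = ½ k_n V_ov² = 0.5 × 4.056 × 0.31² = 0.195 mA, giving V_DS = V_DD − I_D R_D = 1.8 − 0.195 × 15.4 = -1.2 V.
But -1.2 V < V_ov = 0.31 V, so the device is actually in triode.
In triode I_D = k_n[V_ov V_DS − ½ V_DS²] and I_D = (V_DD − V_DS)/R_D. Equating: 31.2 V_DS² − 20.36 V_DS + 1.8 = 0, giving V_DS = 0.105 V (the root below V_ov).
I_D = (1.8 − 0.105) / 15.4 = 0.11 mA.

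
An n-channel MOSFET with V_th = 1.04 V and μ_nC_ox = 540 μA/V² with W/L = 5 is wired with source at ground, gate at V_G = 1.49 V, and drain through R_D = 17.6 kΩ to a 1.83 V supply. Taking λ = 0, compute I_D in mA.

I_D = 0.0988 mA

V_GS = V_G = 1.49 V, so V_ov = 1.49 − 1.04 = 0.45 V.
k_n = μ_nC_ox · (W/L) = 2.7 mA/V².
Assume saturation: I_D = ½ k_n V_ov² = 0.5 × 2.7 × 0.45² = 0.273 mA, giving V_DS = V_DD − I_D R_D = 1.83 − 0.273 × 17.6 = -2.98 V.
But -2.98 V < V_ov = 0.45 V, so the device is actually in triode.
In triode I_D = k_n[V_ov V_DS − ½ V_DS²] and I_D = (V_DD − V_DS)/R_D. Equating: 23.8 V_DS² − 22.38 V_DS + 1.83 = 0, giving V_DS = 0.0904 V (the root below V_ov).
I_D = (1.83 − 0.0904) / 17.6 = 0.0988 mA.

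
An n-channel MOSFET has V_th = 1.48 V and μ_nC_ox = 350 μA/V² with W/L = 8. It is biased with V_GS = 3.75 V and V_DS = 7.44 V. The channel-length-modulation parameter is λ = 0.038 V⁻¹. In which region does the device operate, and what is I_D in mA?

Saturation; I_D = 9.25 mA

k_n = μ_nC_ox · (W/L) = 2.8 mA/V².
V_ov = V_GS − V_th = 3.75 − 1.48 = 2.27 V.
Since V_DS = 7.44 V ≥ V_ov = 2.27 V, the device is in saturation.
I_D = ½ k_n V_ov² (1 + λ V_DS) = 0.5 × 2.8 × 2.27² × (1 + 0.038 × 7.44) = 9.25 mA.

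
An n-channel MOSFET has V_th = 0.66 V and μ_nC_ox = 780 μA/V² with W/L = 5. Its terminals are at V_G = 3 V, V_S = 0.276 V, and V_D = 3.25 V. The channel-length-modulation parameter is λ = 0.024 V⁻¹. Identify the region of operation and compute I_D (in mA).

V_GS = V_G − V_S = 3 − 0.276 = 2.72 V; V_DS = V_D − V_S = 3.25 − 0.276 = 2.97 V.
k_n = μ_nC_ox · (W/L) = 3.9 mA/V².
V_ov = V_GS − V_th = 2.72 − 0.66 = 2.06 V.
Since V_DS = 2.97 V ≥ V_ov = 2.06 V, the device is in saturation.
I_D = ½ k_n V_ov² (1 + λ V_DS) = 0.5 × 3.9 × 2.06² × (1 + 0.024 × 2.97) = 8.9 mA.

Saturation; I_D = 8.90 mA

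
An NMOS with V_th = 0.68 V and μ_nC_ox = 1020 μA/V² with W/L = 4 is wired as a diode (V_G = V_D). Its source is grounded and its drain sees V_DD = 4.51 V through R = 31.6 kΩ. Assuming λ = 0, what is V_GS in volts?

V_GS = 0.916 V

With gate tied to drain, V_GS = V_DS ≥ V_GS − V_th, so the device is in saturation.
k_n = μ_nC_ox · (W/L) = 4.08 mA/V².
KCL at the drain: ½ k_n (V_GS − V_th)² = (V_DD − V_GS)/R.
Let x = V_GS − 0.68. Then 64.5 x² + x − 3.83 = 0, giving x = 0.236 V (positive root), so V_GS = 0.916 V.
I_D = (V_DD − V_GS)/R = (4.51 − 0.916) / 31.6 = 0.114 mA.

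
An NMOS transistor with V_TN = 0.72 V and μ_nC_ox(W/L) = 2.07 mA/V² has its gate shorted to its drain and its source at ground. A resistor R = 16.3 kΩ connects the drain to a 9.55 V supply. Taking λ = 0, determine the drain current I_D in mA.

With gate tied to drain, V_GS = V_DS ≥ V_GS − V_TN, so the device is in saturation.
KCL at the drain: ½ k_n (V_GS − V_TN)² = (V_DD − V_GS)/R.
Let x = V_GS − 0.72. Then 16.9 x² + x − 8.83 = 0, giving x = 0.694 V (positive root), so V_GS = 1.41 V.
I_D = (V_DD − V_GS)/R = (9.55 − 1.41) / 16.3 = 0.499 mA.

I_D = 0.499 mA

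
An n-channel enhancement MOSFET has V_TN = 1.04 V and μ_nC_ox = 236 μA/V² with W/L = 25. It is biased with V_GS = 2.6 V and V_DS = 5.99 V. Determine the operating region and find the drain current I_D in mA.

k_n = μ_nC_ox · (W/L) = 5.9 mA/V².
V_ov = V_GS − V_TN = 2.6 − 1.04 = 1.56 V.
Since V_DS = 5.99 V ≥ V_ov = 1.56 V, the device is in saturation.
I_D = ½ k_n V_ov² = 0.5 × 5.9 × 1.56² = 7.18 mA.

Saturation; I_D = 7.18 mA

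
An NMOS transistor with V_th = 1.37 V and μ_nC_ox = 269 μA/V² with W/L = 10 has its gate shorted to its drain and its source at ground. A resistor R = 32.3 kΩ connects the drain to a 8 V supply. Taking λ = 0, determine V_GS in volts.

With gate tied to drain, V_GS = V_DS ≥ V_GS − V_th, so the device is in saturation.
k_n = μ_nC_ox · (W/L) = 2.69 mA/V².
KCL at the drain: ½ k_n (V_GS − V_th)² = (V_DD − V_GS)/R.
Let x = V_GS − 1.37. Then 43.4 x² + x − 6.63 = 0, giving x = 0.379 V (positive root), so V_GS = 1.75 V.
I_D = (V_DD − V_GS)/R = (8 − 1.75) / 32.3 = 0.194 mA.

V_GS = 1.75 V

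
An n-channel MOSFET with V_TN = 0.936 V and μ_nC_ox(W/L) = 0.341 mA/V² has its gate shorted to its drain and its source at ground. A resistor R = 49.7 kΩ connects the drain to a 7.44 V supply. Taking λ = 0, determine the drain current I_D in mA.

I_D = 0.114 mA

With gate tied to drain, V_GS = V_DS ≥ V_GS − V_TN, so the device is in saturation.
KCL at the drain: ½ k_n (V_GS − V_TN)² = (V_DD − V_GS)/R.
Let x = V_GS − 0.936. Then 8.47 x² + x − 6.504 = 0, giving x = 0.819 V (positive root), so V_GS = 1.76 V.
I_D = (V_DD − V_GS)/R = (7.44 − 1.76) / 49.7 = 0.114 mA.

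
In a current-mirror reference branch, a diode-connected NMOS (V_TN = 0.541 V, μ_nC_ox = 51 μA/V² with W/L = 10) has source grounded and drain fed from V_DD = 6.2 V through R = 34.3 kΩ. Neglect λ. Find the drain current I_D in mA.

With gate tied to drain, V_GS = V_DS ≥ V_GS − V_TN, so the device is in saturation.
k_n = μ_nC_ox · (W/L) = 0.51 mA/V².
KCL at the drain: ½ k_n (V_GS − V_TN)² = (V_DD − V_GS)/R.
Let x = V_GS − 0.541. Then 8.75 x² + x − 5.659 = 0, giving x = 0.749 V (positive root), so V_GS = 1.29 V.
I_D = (V_DD − V_GS)/R = (6.2 − 1.29) / 34.3 = 0.143 mA.

I_D = 0.143 mA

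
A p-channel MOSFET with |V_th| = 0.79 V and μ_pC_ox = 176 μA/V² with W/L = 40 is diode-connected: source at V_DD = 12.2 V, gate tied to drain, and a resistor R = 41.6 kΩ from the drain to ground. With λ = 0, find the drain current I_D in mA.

I_D = 0.268 mA

With gate tied to drain, V_SG = V_SD ≥ V_SG − |V_th|, so the device is in saturation.
k_p = μ_pC_ox · (W/L) = 7.04 mA/V².
KCL at the drain: ½ k_p (V_SG − |V_th|)² = (V_DD − V_SG)/R.
Let x = V_SG − 0.79. Then 146 x² + x − 11.41 = 0, giving x = 0.276 V (positive root), so V_SG = 1.07 V.
I_D = (V_DD − V_SG)/R = (12.2 − 1.07) / 41.6 = 0.268 mA.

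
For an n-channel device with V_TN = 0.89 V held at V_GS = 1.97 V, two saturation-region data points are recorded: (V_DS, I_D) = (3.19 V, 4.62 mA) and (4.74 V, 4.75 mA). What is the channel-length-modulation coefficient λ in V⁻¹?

With V_GS fixed, I_D ∝ (1 + λ V_DS) in saturation, so I_D2/I_D1 = (1 + λ V_DS2)/(1 + λ V_DS1).
4.75/4.62 = 1.028 = (1 + 4.74 λ)/(1 + 3.19 λ).
Solving: λ (I_D1 V_DS2 − I_D2 V_DS1) = I_D2 − I_D1, so λ = (4.75 − 4.62) / (4.62 × 4.74 − 4.75 × 3.19) = 0.13 / 6.75 = 0.0193 V⁻¹.

λ = 0.0193 V⁻¹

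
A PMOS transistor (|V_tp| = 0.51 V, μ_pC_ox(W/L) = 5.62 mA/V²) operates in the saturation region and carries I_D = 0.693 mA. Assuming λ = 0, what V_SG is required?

In saturation I_D = ½ k_p (V_SG − |V_tp|)², so V_SG − |V_tp| = √(2 I_D / k_p) = √(2 × 0.693 / 5.62) = 0.497 V.
V_SG = 0.51 + 0.497 = 1.01 V.

V_SG = 1.01 V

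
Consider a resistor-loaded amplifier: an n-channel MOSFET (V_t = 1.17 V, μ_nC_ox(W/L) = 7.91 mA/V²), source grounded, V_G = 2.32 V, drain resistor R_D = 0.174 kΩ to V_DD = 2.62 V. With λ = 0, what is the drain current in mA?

I_D = 5.23 mA

V_GS = V_G = 2.32 V, so V_ov = 2.32 − 1.17 = 1.15 V.
Assume saturation: I_D = ½ k_n V_ov² = 0.5 × 7.91 × 1.15² = 5.23 mA, giving V_DS = V_DD − I_D R_D = 2.62 − 5.23 × 0.174 = 1.71 V.
V_DS = 1.71 V ≥ V_ov = 1.15 V, confirming saturation.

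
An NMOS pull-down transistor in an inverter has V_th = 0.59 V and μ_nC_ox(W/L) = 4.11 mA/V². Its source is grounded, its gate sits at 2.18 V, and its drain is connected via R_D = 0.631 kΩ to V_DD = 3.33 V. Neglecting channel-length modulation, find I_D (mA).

I_D = 3.98 mA

V_GS = V_G = 2.18 V, so V_ov = 2.18 − 0.59 = 1.59 V.
Assume saturation: I_D = ½ k_n V_ov² = 0.5 × 4.11 × 1.59² = 5.2 mA, giving V_DS = V_DD − I_D R_D = 3.33 − 5.2 × 0.631 = 0.0518 V.
But 0.0518 V < V_ov = 1.59 V, so the device is actually in triode.
In triode I_D = k_n[V_ov V_DS − ½ V_DS²] and I_D = (V_DD − V_DS)/R_D. Equating: 1.3 V_DS² − 5.124 V_DS + 3.33 = 0, giving V_DS = 0.82 V (the root below V_ov).
I_D = (3.33 − 0.82) / 0.631 = 3.98 mA.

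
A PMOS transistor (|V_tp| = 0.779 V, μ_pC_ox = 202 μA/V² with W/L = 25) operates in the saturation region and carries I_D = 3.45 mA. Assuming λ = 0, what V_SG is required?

k_p = μ_pC_ox · (W/L) = 5.05 mA/V².
In saturation I_D = ½ k_p (V_SG − |V_tp|)², so V_SG − |V_tp| = √(2 I_D / k_p) = √(2 × 3.45 / 5.05) = 1.17 V.
V_SG = 0.779 + 1.17 = 1.95 V.

V_SG = 1.95 V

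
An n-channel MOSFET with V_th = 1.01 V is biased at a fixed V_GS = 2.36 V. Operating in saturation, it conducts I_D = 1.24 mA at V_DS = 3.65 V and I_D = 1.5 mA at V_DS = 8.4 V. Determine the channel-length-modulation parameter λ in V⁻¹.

λ = 0.0526 V⁻¹

With V_GS fixed, I_D ∝ (1 + λ V_DS) in saturation, so I_D2/I_D1 = (1 + λ V_DS2)/(1 + λ V_DS1).
1.5/1.24 = 1.21 = (1 + 8.4 λ)/(1 + 3.65 λ).
Solving: λ (I_D1 V_DS2 − I_D2 V_DS1) = I_D2 − I_D1, so λ = (1.5 − 1.24) / (1.24 × 8.4 − 1.5 × 3.65) = 0.26 / 4.94 = 0.0526 V⁻¹.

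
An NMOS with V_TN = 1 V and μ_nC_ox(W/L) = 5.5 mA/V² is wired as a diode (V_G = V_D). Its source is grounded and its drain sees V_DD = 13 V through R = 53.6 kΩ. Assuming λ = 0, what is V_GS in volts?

V_GS = 1.28 V

With gate tied to drain, V_GS = V_DS ≥ V_GS − V_TN, so the device is in saturation.
KCL at the drain: ½ k_n (V_GS − V_TN)² = (V_DD − V_GS)/R.
Let x = V_GS − 1. Then 147 x² + x − 12 = 0, giving x = 0.282 V (positive root), so V_GS = 1.28 V.
I_D = (V_DD − V_GS)/R = (13 − 1.28) / 53.6 = 0.219 mA.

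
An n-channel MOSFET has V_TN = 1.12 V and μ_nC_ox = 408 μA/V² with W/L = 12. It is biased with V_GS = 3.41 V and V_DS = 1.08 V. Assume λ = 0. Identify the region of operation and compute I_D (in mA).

Triode; I_D = 9.25 mA

k_n = μ_nC_ox · (W/L) = 4.896 mA/V².
V_ov = V_GS − V_TN = 3.41 − 1.12 = 2.29 V.
Since V_DS = 1.08 V < V_ov = 2.29 V, the device is in the triode region.
I_D = k_n [V_ov · V_DS − ½ V_DS²] = 4.896 × [2.29 × 1.08 − 0.5 × 1.08²] = 9.25 mA.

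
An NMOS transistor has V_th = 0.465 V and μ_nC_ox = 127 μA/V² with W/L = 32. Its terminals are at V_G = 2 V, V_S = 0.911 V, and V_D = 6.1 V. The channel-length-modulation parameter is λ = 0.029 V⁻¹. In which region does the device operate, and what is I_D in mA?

Saturation; I_D = 0.910 mA

V_GS = V_G − V_S = 2 − 0.911 = 1.09 V; V_DS = V_D − V_S = 6.1 − 0.911 = 5.19 V.
k_n = μ_nC_ox · (W/L) = 4.064 mA/V².
V_ov = V_GS − V_th = 1.09 − 0.465 = 0.624 V.
Since V_DS = 5.19 V ≥ V_ov = 0.624 V, the device is in saturation.
I_D = ½ k_n V_ov² (1 + λ V_DS) = 0.5 × 4.064 × 0.624² × (1 + 0.029 × 5.19) = 0.91 mA.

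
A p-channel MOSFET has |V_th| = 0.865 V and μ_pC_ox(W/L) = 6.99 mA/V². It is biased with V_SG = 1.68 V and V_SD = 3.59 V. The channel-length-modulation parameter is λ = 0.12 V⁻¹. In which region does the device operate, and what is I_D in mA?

Saturation; I_D = 3.32 mA

V_ov = V_SG − |V_th| = 1.68 − 0.865 = 0.815 V.
Since V_SD = 3.59 V ≥ V_ov = 0.815 V, the device is in saturation.
I_D = ½ k_p V_ov² (1 + λ V_SD) = 0.5 × 6.99 × 0.815² × (1 + 0.12 × 3.59) = 3.32 mA.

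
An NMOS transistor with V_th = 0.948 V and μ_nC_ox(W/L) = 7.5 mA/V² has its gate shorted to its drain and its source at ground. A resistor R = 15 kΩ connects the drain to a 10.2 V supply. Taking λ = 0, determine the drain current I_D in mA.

With gate tied to drain, V_GS = V_DS ≥ V_GS − V_th, so the device is in saturation.
KCL at the drain: ½ k_n (V_GS − V_th)² = (V_DD − V_GS)/R.
Let x = V_GS − 0.948. Then 56.2 x² + x − 9.252 = 0, giving x = 0.397 V (positive root), so V_GS = 1.34 V.
I_D = (V_DD − V_GS)/R = (10.2 − 1.34) / 15 = 0.59 mA.

I_D = 0.590 mA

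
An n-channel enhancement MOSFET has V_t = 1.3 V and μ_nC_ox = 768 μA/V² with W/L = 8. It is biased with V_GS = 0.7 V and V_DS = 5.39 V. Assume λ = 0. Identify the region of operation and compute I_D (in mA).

Cutoff; I_D = 0 mA

V_GS = 0.7 V < V_t = 1.3 V, so the transistor is in cutoff.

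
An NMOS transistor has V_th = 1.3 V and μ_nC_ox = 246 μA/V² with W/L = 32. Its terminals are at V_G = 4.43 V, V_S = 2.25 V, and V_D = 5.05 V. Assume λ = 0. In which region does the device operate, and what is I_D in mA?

V_GS = V_G − V_S = 4.43 − 2.25 = 2.18 V; V_DS = V_D − V_S = 5.05 − 2.25 = 2.8 V.
k_n = μ_nC_ox · (W/L) = 7.872 mA/V².
V_ov = V_GS − V_th = 2.18 − 1.3 = 0.88 V.
Since V_DS = 2.8 V ≥ V_ov = 0.88 V, the device is in saturation.
I_D = ½ k_n V_ov² = 0.5 × 7.872 × 0.88² = 3.05 mA.

Saturation; I_D = 3.05 mA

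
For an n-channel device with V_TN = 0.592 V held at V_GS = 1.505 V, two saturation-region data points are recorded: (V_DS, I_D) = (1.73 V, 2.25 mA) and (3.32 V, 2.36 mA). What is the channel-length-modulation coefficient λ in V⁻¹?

With V_GS fixed, I_D ∝ (1 + λ V_DS) in saturation, so I_D2/I_D1 = (1 + λ V_DS2)/(1 + λ V_DS1).
2.36/2.25 = 1.049 = (1 + 3.32 λ)/(1 + 1.73 λ).
Solving: λ (I_D1 V_DS2 − I_D2 V_DS1) = I_D2 − I_D1, so λ = (2.36 − 2.25) / (2.25 × 3.32 − 2.36 × 1.73) = 0.11 / 3.39 = 0.0325 V⁻¹.

λ = 0.0325 V⁻¹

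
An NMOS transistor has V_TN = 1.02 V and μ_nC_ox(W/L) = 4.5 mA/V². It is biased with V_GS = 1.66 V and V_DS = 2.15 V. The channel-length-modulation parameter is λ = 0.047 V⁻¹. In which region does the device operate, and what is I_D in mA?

Saturation; I_D = 1.01 mA

V_ov = V_GS − V_TN = 1.66 − 1.02 = 0.64 V.
Since V_DS = 2.15 V ≥ V_ov = 0.64 V, the device is in saturation.
I_D = ½ k_n V_ov² (1 + λ V_DS) = 0.5 × 4.5 × 0.64² × (1 + 0.047 × 2.15) = 1.01 mA.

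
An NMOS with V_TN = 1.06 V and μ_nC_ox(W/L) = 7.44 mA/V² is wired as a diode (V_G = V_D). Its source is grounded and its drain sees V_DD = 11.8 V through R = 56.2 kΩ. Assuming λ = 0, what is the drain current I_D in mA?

I_D = 0.187 mA

With gate tied to drain, V_GS = V_DS ≥ V_GS − V_TN, so the device is in saturation.
KCL at the drain: ½ k_n (V_GS − V_TN)² = (V_DD − V_GS)/R.
Let x = V_GS − 1.06. Then 209 x² + x − 10.74 = 0, giving x = 0.224 V (positive root), so V_GS = 1.28 V.
I_D = (V_DD − V_GS)/R = (11.8 − 1.28) / 56.2 = 0.187 mA.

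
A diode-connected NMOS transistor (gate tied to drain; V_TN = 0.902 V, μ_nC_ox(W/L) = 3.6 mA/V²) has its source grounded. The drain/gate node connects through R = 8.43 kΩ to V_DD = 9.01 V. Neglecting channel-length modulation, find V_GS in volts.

V_GS = 1.60 V

With gate tied to drain, V_GS = V_DS ≥ V_GS − V_TN, so the device is in saturation.
KCL at the drain: ½ k_n (V_GS − V_TN)² = (V_DD − V_GS)/R.
Let x = V_GS − 0.902. Then 15.2 x² + x − 8.108 = 0, giving x = 0.699 V (positive root), so V_GS = 1.6 V.
I_D = (V_DD − V_GS)/R = (9.01 − 1.6) / 8.43 = 0.879 mA.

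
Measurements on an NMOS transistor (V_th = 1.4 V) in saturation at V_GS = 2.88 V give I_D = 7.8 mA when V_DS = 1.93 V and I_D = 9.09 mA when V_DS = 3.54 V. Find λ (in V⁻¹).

λ = 0.128 V⁻¹

With V_GS fixed, I_D ∝ (1 + λ V_DS) in saturation, so I_D2/I_D1 = (1 + λ V_DS2)/(1 + λ V_DS1).
9.09/7.8 = 1.165 = (1 + 3.54 λ)/(1 + 1.93 λ).
Solving: λ (I_D1 V_DS2 − I_D2 V_DS1) = I_D2 − I_D1, so λ = (9.09 − 7.8) / (7.8 × 3.54 − 9.09 × 1.93) = 1.29 / 10.1 = 0.128 V⁻¹.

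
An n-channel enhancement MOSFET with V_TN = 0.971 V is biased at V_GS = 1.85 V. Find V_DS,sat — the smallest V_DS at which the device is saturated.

The boundary between triode and saturation is V_DS = V_GS − V_TN = V_ov.
V_ov = 1.85 − 0.971 = 0.879 V.

V_DS,sat = 0.879 V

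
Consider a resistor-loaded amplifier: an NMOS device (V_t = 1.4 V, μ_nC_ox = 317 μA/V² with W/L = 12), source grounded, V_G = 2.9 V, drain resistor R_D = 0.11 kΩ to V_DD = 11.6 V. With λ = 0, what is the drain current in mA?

V_GS = V_G = 2.9 V, so V_ov = 2.9 − 1.4 = 1.5 V.
k_n = μ_nC_ox · (W/L) = 3.804 mA/V².
Assume saturation: I_D = ½ k_n V_ov² = 0.5 × 3.804 × 1.5² = 4.28 mA, giving V_DS = V_DD − I_D R_D = 11.6 − 4.28 × 0.11 = 11.1 V.
V_DS = 11.1 V ≥ V_ov = 1.5 V, confirming saturation.

I_D = 4.28 mA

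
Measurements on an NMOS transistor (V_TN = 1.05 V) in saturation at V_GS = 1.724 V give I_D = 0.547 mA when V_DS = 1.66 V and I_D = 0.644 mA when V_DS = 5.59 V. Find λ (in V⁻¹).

With V_GS fixed, I_D ∝ (1 + λ V_DS) in saturation, so I_D2/I_D1 = (1 + λ V_DS2)/(1 + λ V_DS1).
0.644/0.547 = 1.177 = (1 + 5.59 λ)/(1 + 1.66 λ).
Solving: λ (I_D1 V_DS2 − I_D2 V_DS1) = I_D2 − I_D1, so λ = (0.644 − 0.547) / (0.547 × 5.59 − 0.644 × 1.66) = 0.097 / 1.99 = 0.0488 V⁻¹.

λ = 0.0488 V⁻¹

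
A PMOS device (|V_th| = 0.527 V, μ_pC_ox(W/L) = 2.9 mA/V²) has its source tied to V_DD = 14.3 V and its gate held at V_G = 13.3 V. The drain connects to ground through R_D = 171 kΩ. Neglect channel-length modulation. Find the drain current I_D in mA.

I_D = 0.0832 mA

V_SG = V_DD − V_G = 14.3 − 13.3 = 1 V, so V_ov = 1 − 0.527 = 0.473 V.
Assume saturation: I_D = ½ k_p V_ov² = 0.5 × 2.9 × 0.473² = 0.324 mA, giving V_SD = V_DD − I_D R_D = 14.3 − 0.324 × 171 = -41.2 V.
But -41.2 V < V_ov = 0.473 V, so the device is actually in triode.
In triode I_D = k_p[V_ov V_SD − ½ V_SD²] and I_D = (V_DD − V_SD)/R_D. Equating: 248 V_SD² − 235.6 V_SD + 14.3 = 0, giving V_SD = 0.0652 V (the root below V_ov).
I_D = (14.3 − 0.0652) / 171 = 0.0832 mA.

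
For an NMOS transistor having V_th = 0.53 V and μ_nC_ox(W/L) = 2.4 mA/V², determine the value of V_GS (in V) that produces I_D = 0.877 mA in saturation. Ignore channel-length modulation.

V_GS = 1.38 V

In saturation I_D = ½ k_n (V_GS − V_th)², so V_GS − V_th = √(2 I_D / k_n) = √(2 × 0.877 / 2.4) = 0.855 V.
V_GS = 0.53 + 0.855 = 1.38 V.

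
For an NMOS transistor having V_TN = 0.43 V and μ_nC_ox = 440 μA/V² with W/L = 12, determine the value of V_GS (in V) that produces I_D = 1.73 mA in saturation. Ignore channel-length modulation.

V_GS = 1.24 V

k_n = μ_nC_ox · (W/L) = 5.28 mA/V².
In saturation I_D = ½ k_n (V_GS − V_TN)², so V_GS − V_TN = √(2 I_D / k_n) = √(2 × 1.73 / 5.28) = 0.81 V.
V_GS = 0.43 + 0.81 = 1.24 V.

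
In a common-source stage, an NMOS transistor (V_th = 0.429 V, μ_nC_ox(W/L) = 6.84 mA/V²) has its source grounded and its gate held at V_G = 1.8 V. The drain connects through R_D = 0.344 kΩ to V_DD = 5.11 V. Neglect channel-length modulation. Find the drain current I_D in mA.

I_D = 6.43 mA

V_GS = V_G = 1.8 V, so V_ov = 1.8 − 0.429 = 1.37 V.
Assume saturation: I_D = ½ k_n V_ov² = 0.5 × 6.84 × 1.37² = 6.43 mA, giving V_DS = V_DD − I_D R_D = 5.11 − 6.43 × 0.344 = 2.9 V.
V_DS = 2.9 V ≥ V_ov = 1.37 V, confirming saturation.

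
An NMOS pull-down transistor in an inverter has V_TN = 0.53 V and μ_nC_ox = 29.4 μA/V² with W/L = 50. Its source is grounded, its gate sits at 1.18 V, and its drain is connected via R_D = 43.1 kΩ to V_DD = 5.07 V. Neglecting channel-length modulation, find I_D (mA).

I_D = 0.115 mA

V_GS = V_G = 1.18 V, so V_ov = 1.18 − 0.53 = 0.65 V.
k_n = μ_nC_ox · (W/L) = 1.47 mA/V².
Assume saturation: I_D = ½ k_n V_ov² = 0.5 × 1.47 × 0.65² = 0.311 mA, giving V_DS = V_DD − I_D R_D = 5.07 − 0.311 × 43.1 = -8.31 V.
But -8.31 V < V_ov = 0.65 V, so the device is actually in triode.
In triode I_D = k_n[V_ov V_DS − ½ V_DS²] and I_D = (V_DD − V_DS)/R_D. Equating: 31.7 V_DS² − 42.18 V_DS + 5.07 = 0, giving V_DS = 0.134 V (the root below V_ov).
I_D = (5.07 − 0.134) / 43.1 = 0.115 mA.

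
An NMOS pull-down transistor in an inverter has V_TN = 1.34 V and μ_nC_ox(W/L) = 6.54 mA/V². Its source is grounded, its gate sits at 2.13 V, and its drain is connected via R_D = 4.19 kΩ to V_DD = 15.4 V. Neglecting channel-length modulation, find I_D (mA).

I_D = 2.04 mA

V_GS = V_G = 2.13 V, so V_ov = 2.13 − 1.34 = 0.79 V.
Assume saturation: I_D = ½ k_n V_ov² = 0.5 × 6.54 × 0.79² = 2.04 mA, giving V_DS = V_DD − I_D R_D = 15.4 − 2.04 × 4.19 = 6.85 V.
V_DS = 6.85 V ≥ V_ov = 0.79 V, confirming saturation.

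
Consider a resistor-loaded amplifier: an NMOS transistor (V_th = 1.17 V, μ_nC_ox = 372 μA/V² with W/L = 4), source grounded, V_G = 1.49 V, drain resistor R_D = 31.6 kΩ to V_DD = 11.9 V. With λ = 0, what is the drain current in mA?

V_GS = V_G = 1.49 V, so V_ov = 1.49 − 1.17 = 0.32 V.
k_n = μ_nC_ox · (W/L) = 1.488 mA/V².
Assume saturation: I_D = ½ k_n V_ov² = 0.5 × 1.488 × 0.32² = 0.0762 mA, giving V_DS = V_DD − I_D R_D = 11.9 − 0.0762 × 31.6 = 9.49 V.
V_DS = 9.49 V ≥ V_ov = 0.32 V, confirming saturation.

I_D = 0.0762 mA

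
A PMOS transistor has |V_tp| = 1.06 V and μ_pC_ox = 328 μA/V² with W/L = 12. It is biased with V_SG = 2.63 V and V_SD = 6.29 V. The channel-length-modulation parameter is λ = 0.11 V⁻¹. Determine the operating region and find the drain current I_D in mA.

k_p = μ_pC_ox · (W/L) = 3.936 mA/V².
V_ov = V_SG − |V_tp| = 2.63 − 1.06 = 1.57 V.
Since V_SD = 6.29 V ≥ V_ov = 1.57 V, the device is in saturation.
I_D = ½ k_p V_ov² (1 + λ V_SD) = 0.5 × 3.936 × 1.57² × (1 + 0.11 × 6.29) = 8.21 mA.

Saturation; I_D = 8.21 mA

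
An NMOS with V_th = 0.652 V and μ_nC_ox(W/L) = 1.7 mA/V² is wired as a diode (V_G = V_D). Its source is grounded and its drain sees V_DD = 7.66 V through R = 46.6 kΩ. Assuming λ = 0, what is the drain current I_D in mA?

I_D = 0.142 mA

With gate tied to drain, V_GS = V_DS ≥ V_GS − V_th, so the device is in saturation.
KCL at the drain: ½ k_n (V_GS − V_th)² = (V_DD − V_GS)/R.
Let x = V_GS − 0.652. Then 39.6 x² + x − 7.008 = 0, giving x = 0.408 V (positive root), so V_GS = 1.06 V.
I_D = (V_DD − V_GS)/R = (7.66 − 1.06) / 46.6 = 0.142 mA.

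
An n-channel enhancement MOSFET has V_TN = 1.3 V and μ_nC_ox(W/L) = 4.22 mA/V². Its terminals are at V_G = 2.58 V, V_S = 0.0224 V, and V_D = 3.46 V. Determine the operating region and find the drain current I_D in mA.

V_GS = V_G − V_S = 2.58 − 0.0224 = 2.56 V; V_DS = V_D − V_S = 3.46 − 0.0224 = 3.44 V.
V_ov = V_GS − V_TN = 2.56 − 1.3 = 1.26 V.
Since V_DS = 3.44 V ≥ V_ov = 1.26 V, the device is in saturation.
I_D = ½ k_n V_ov² = 0.5 × 4.22 × 1.26² = 3.34 mA.

Saturation; I_D = 3.34 mA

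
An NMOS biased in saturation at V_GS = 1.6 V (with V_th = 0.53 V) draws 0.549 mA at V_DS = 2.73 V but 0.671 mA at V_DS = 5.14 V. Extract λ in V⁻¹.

λ = 0.123 V⁻¹

With V_GS fixed, I_D ∝ (1 + λ V_DS) in saturation, so I_D2/I_D1 = (1 + λ V_DS2)/(1 + λ V_DS1).
0.671/0.549 = 1.222 = (1 + 5.14 λ)/(1 + 2.73 λ).
Solving: λ (I_D1 V_DS2 − I_D2 V_DS1) = I_D2 − I_D1, so λ = (0.671 − 0.549) / (0.549 × 5.14 − 0.671 × 2.73) = 0.122 / 0.99 = 0.123 V⁻¹.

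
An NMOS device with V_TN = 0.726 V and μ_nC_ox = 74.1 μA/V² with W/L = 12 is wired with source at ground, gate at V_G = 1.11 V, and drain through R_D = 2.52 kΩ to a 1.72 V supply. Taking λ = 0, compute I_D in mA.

V_GS = V_G = 1.11 V, so V_ov = 1.11 − 0.726 = 0.384 V.
k_n = μ_nC_ox · (W/L) = 0.8892 mA/V².
Assume saturation: I_D = ½ k_n V_ov² = 0.5 × 0.8892 × 0.384² = 0.0656 mA, giving V_DS = V_DD − I_D R_D = 1.72 − 0.0656 × 2.52 = 1.55 V.
V_DS = 1.55 V ≥ V_ov = 0.384 V, confirming saturation.

I_D = 0.0656 mA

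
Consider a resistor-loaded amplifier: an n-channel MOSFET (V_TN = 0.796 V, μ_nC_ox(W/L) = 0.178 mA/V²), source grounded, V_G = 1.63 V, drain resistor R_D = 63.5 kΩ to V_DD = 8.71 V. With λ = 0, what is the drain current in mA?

V_GS = V_G = 1.63 V, so V_ov = 1.63 − 0.796 = 0.834 V.
Assume saturation: I_D = ½ k_n V_ov² = 0.5 × 0.178 × 0.834² = 0.0619 mA, giving V_DS = V_DD − I_D R_D = 8.71 − 0.0619 × 63.5 = 4.78 V.
V_DS = 4.78 V ≥ V_ov = 0.834 V, confirming saturation.

I_D = 0.0619 mA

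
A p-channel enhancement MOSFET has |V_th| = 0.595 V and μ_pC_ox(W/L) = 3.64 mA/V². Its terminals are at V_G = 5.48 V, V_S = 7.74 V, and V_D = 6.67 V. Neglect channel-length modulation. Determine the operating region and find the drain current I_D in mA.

Triode; I_D = 4.40 mA

V_SG = V_S − V_G = 7.74 − 5.48 = 2.26 V; V_SD = V_S − V_D = 7.74 − 6.67 = 1.07 V.
V_ov = V_SG − |V_th| = 2.26 − 0.595 = 1.66 V.
Since V_SD = 1.07 V < V_ov = 1.66 V, the device is in the triode region.
I_D = k_p [V_ov · V_SD − ½ V_SD²] = 3.64 × [1.66 × 1.07 − 0.5 × 1.07²] = 4.4 mA.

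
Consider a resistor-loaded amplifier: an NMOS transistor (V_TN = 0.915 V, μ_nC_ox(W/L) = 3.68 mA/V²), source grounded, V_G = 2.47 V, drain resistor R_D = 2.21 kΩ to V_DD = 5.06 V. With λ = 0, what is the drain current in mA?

I_D = 2.10 mA

V_GS = V_G = 2.47 V, so V_ov = 2.47 − 0.915 = 1.56 V.
Assume saturation: I_D = ½ k_n V_ov² = 0.5 × 3.68 × 1.56² = 4.45 mA, giving V_DS = V_DD − I_D R_D = 5.06 − 4.45 × 2.21 = -4.77 V.
But -4.77 V < V_ov = 1.56 V, so the device is actually in triode.
In triode I_D = k_n[V_ov V_DS − ½ V_DS²] and I_D = (V_DD − V_DS)/R_D. Equating: 4.07 V_DS² − 13.65 V_DS + 5.06 = 0, giving V_DS = 0.424 V (the root below V_ov).
I_D = (5.06 − 0.424) / 2.21 = 2.1 mA.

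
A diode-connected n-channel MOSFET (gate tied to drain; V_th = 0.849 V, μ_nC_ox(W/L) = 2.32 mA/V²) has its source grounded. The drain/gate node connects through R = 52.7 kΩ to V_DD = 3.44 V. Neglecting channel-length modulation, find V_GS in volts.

V_GS = 1.05 V

With gate tied to drain, V_GS = V_DS ≥ V_GS − V_th, so the device is in saturation.
KCL at the drain: ½ k_n (V_GS − V_th)² = (V_DD − V_GS)/R.
Let x = V_GS − 0.849. Then 61.1 x² + x − 2.591 = 0, giving x = 0.198 V (positive root), so V_GS = 1.05 V.
I_D = (V_DD − V_GS)/R = (3.44 − 1.05) / 52.7 = 0.0454 mA.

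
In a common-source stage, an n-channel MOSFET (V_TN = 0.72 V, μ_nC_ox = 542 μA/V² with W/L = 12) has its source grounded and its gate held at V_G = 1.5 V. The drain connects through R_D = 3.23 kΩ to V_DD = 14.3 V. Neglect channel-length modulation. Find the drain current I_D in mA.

V_GS = V_G = 1.5 V, so V_ov = 1.5 − 0.72 = 0.78 V.
k_n = μ_nC_ox · (W/L) = 6.504 mA/V².
Assume saturation: I_D = ½ k_n V_ov² = 0.5 × 6.504 × 0.78² = 1.98 mA, giving V_DS = V_DD − I_D R_D = 14.3 − 1.98 × 3.23 = 7.91 V.
V_DS = 7.91 V ≥ V_ov = 0.78 V, confirming saturation.

I_D = 1.98 mA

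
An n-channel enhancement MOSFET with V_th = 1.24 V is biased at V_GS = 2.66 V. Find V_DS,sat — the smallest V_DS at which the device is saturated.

The boundary between triode and saturation is V_DS = V_GS − V_th = V_ov.
V_ov = 2.66 − 1.24 = 1.42 V.

V_DS,sat = 1.42 V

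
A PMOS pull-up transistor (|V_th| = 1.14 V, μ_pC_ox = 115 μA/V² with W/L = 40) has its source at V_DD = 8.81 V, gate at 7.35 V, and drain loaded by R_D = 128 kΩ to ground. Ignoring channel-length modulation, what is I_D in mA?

I_D = 0.0684 mA

V_SG = V_DD − V_G = 8.81 − 7.35 = 1.46 V, so V_ov = 1.46 − 1.14 = 0.32 V.
k_p = μ_pC_ox · (W/L) = 4.6 mA/V².
Assume saturation: I_D = ½ k_p V_ov² = 0.5 × 4.6 × 0.32² = 0.236 mA, giving V_SD = V_DD − I_D R_D = 8.81 − 0.236 × 128 = -21.3 V.
But -21.3 V < V_ov = 0.32 V, so the device is actually in triode.
In triode I_D = k_p[V_ov V_SD − ½ V_SD²] and I_D = (V_DD − V_SD)/R_D. Equating: 294 V_SD² − 189.4 V_SD + 8.81 = 0, giving V_SD = 0.0505 V (the root below V_ov).
I_D = (8.81 − 0.0505) / 128 = 0.0684 mA.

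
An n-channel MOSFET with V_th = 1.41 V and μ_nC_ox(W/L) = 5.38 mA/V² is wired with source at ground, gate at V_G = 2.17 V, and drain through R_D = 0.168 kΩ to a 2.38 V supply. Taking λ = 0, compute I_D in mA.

V_GS = V_G = 2.17 V, so V_ov = 2.17 − 1.41 = 0.76 V.
Assume saturation: I_D = ½ k_n V_ov² = 0.5 × 5.38 × 0.76² = 1.55 mA, giving V_DS = V_DD − I_D R_D = 2.38 − 1.55 × 0.168 = 2.12 V.
V_DS = 2.12 V ≥ V_ov = 0.76 V, confirming saturation.

I_D = 1.55 mA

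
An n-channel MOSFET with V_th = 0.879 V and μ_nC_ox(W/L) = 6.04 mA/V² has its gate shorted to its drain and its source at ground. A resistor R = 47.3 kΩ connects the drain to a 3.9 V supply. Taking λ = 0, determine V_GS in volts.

V_GS = 1.02 V

With gate tied to drain, V_GS = V_DS ≥ V_GS − V_th, so the device is in saturation.
KCL at the drain: ½ k_n (V_GS − V_th)² = (V_DD − V_GS)/R.
Let x = V_GS − 0.879. Then 143 x² + x − 3.021 = 0, giving x = 0.142 V (positive root), so V_GS = 1.02 V.
I_D = (V_DD − V_GS)/R = (3.9 − 1.02) / 47.3 = 0.0609 mA.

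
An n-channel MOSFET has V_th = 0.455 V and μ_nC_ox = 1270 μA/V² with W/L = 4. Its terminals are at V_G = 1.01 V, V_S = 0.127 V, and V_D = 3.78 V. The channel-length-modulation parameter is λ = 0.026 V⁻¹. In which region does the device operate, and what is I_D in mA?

Saturation; I_D = 0.509 mA

V_GS = V_G − V_S = 1.01 − 0.127 = 0.883 V; V_DS = V_D − V_S = 3.78 − 0.127 = 3.65 V.
k_n = μ_nC_ox · (W/L) = 5.08 mA/V².
V_ov = V_GS − V_th = 0.883 − 0.455 = 0.428 V.
Since V_DS = 3.65 V ≥ V_ov = 0.428 V, the device is in saturation.
I_D = ½ k_n V_ov² (1 + λ V_DS) = 0.5 × 5.08 × 0.428² × (1 + 0.026 × 3.65) = 0.509 mA.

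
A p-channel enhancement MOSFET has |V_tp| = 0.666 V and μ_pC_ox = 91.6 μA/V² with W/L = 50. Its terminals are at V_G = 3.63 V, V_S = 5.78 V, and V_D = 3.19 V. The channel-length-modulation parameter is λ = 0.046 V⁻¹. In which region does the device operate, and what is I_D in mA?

V_SG = V_S − V_G = 5.78 − 3.63 = 2.15 V; V_SD = V_S − V_D = 5.78 − 3.19 = 2.59 V.
k_p = μ_pC_ox · (W/L) = 4.58 mA/V².
V_ov = V_SG − |V_tp| = 2.15 − 0.666 = 1.48 V.
Since V_SD = 2.59 V ≥ V_ov = 1.48 V, the device is in saturation.
I_D = ½ k_p V_ov² (1 + λ V_SD) = 0.5 × 4.58 × 1.48² × (1 + 0.046 × 2.59) = 5.64 mA.

Saturation; I_D = 5.64 mA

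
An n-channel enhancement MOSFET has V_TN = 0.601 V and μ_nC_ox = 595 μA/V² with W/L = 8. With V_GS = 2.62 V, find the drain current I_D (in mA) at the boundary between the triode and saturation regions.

I_D = 9.70 mA

At the boundary V_DS = V_ov = V_GS − V_TN = 2.62 − 0.601 = 2.02 V.
k_n = μ_nC_ox · (W/L) = 4.76 mA/V².
I_D = ½ k_n V_ov² = 0.5 × 4.76 × 2.02² = 9.7 mA.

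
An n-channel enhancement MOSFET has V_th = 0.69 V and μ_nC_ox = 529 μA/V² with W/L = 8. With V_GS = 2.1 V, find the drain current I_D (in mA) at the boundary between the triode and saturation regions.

I_D = 4.21 mA

At the boundary V_DS = V_ov = V_GS − V_th = 2.1 − 0.69 = 1.41 V.
k_n = μ_nC_ox · (W/L) = 4.232 mA/V².
I_D = ½ k_n V_ov² = 0.5 × 4.232 × 1.41² = 4.21 mA.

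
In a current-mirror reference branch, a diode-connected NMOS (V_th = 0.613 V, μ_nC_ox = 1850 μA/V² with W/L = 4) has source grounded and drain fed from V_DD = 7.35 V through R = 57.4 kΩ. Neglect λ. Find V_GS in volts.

V_GS = 0.789 V

With gate tied to drain, V_GS = V_DS ≥ V_GS − V_th, so the device is in saturation.
k_n = μ_nC_ox · (W/L) = 7.4 mA/V².
KCL at the drain: ½ k_n (V_GS − V_th)² = (V_DD − V_GS)/R.
Let x = V_GS − 0.613. Then 212 x² + x − 6.737 = 0, giving x = 0.176 V (positive root), so V_GS = 0.789 V.
I_D = (V_DD − V_GS)/R = (7.35 − 0.789) / 57.4 = 0.114 mA.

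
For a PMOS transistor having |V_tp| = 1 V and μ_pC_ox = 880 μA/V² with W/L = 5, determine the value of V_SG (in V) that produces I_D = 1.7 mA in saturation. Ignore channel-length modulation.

k_p = μ_pC_ox · (W/L) = 4.4 mA/V².
In saturation I_D = ½ k_p (V_SG − |V_tp|)², so V_SG − |V_tp| = √(2 I_D / k_p) = √(2 × 1.7 / 4.4) = 0.879 V.
V_SG = 1 + 0.879 = 1.88 V.

V_SG = 1.88 V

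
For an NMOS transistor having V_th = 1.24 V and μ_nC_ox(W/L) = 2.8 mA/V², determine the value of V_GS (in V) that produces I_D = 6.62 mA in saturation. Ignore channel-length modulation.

In saturation I_D = ½ k_n (V_GS − V_th)², so V_GS − V_th = √(2 I_D / k_n) = √(2 × 6.62 / 2.8) = 2.17 V.
V_GS = 1.24 + 2.17 = 3.41 V.

V_GS = 3.41 V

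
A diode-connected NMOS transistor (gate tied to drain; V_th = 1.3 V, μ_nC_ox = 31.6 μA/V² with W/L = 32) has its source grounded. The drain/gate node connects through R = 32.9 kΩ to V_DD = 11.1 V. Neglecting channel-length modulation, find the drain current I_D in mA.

I_D = 0.275 mA

With gate tied to drain, V_GS = V_DS ≥ V_GS − V_th, so the device is in saturation.
k_n = μ_nC_ox · (W/L) = 1.011 mA/V².
KCL at the drain: ½ k_n (V_GS − V_th)² = (V_DD − V_GS)/R.
Let x = V_GS − 1.3. Then 16.6 x² + x − 9.8 = 0, giving x = 0.738 V (positive root), so V_GS = 2.04 V.
I_D = (V_DD − V_GS)/R = (11.1 − 2.04) / 32.9 = 0.275 mA.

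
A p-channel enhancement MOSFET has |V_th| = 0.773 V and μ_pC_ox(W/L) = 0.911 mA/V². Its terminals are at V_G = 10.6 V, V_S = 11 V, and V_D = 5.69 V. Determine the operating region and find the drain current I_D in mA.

V_SG = V_S − V_G = 11 − 10.6 = 0.4 V; V_SD = V_S − V_D = 11 − 5.69 = 5.31 V.
V_SG = 0.4 V < |V_th| = 0.773 V, so the transistor is in cutoff.

Cutoff; I_D = 0 mA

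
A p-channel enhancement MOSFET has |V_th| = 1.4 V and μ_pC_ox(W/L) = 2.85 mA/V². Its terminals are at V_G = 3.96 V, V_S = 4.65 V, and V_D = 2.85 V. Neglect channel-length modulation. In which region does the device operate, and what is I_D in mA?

Cutoff; I_D = 0 mA

V_SG = V_S − V_G = 4.65 − 3.96 = 0.69 V; V_SD = V_S − V_D = 4.65 − 2.85 = 1.8 V.
V_SG = 0.69 V < |V_th| = 1.4 V, so the transistor is in cutoff.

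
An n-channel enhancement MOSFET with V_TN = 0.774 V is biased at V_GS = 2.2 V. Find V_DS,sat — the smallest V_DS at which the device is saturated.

V_DS,sat = 1.43 V

The boundary between triode and saturation is V_DS = V_GS − V_TN = V_ov.
V_ov = 2.2 − 0.774 = 1.43 V.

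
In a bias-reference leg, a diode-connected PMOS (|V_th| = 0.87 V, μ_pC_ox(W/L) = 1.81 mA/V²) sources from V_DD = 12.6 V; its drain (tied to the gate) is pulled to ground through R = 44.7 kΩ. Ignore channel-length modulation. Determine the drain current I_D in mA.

I_D = 0.251 mA

With gate tied to drain, V_SG = V_SD ≥ V_SG − |V_th|, so the device is in saturation.
KCL at the drain: ½ k_p (V_SG − |V_th|)² = (V_DD − V_SG)/R.
Let x = V_SG − 0.87. Then 40.5 x² + x − 11.73 = 0, giving x = 0.526 V (positive root), so V_SG = 1.4 V.
I_D = (V_DD − V_SG)/R = (12.6 − 1.4) / 44.7 = 0.251 mA.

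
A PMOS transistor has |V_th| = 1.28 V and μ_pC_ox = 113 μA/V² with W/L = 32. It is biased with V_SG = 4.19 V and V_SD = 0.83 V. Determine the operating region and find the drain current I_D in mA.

k_p = μ_pC_ox · (W/L) = 3.616 mA/V².
V_ov = V_SG − |V_th| = 4.19 − 1.28 = 2.91 V.
Since V_SD = 0.83 V < V_ov = 2.91 V, the device is in the triode region.
I_D = k_p [V_ov · V_SD − ½ V_SD²] = 3.616 × [2.91 × 0.83 − 0.5 × 0.83²] = 7.49 mA.

Triode; I_D = 7.49 mA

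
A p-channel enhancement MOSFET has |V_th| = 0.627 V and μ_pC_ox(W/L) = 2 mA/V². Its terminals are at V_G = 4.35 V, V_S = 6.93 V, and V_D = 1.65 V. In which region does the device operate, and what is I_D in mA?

Saturation; I_D = 3.81 mA

V_SG = V_S − V_G = 6.93 − 4.35 = 2.58 V; V_SD = V_S − V_D = 6.93 − 1.65 = 5.28 V.
V_ov = V_SG − |V_th| = 2.58 − 0.627 = 1.95 V.
Since V_SD = 5.28 V ≥ V_ov = 1.95 V, the device is in saturation.
I_D = ½ k_p V_ov² = 0.5 × 2 × 1.95² = 3.81 mA.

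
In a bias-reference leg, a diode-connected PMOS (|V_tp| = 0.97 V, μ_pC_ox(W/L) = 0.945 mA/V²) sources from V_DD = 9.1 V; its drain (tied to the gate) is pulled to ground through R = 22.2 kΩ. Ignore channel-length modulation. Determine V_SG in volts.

With gate tied to drain, V_SG = V_SD ≥ V_SG − |V_tp|, so the device is in saturation.
KCL at the drain: ½ k_p (V_SG − |V_tp|)² = (V_DD − V_SG)/R.
Let x = V_SG − 0.97. Then 10.5 x² + x − 8.13 = 0, giving x = 0.834 V (positive root), so V_SG = 1.8 V.
I_D = (V_DD − V_SG)/R = (9.1 − 1.8) / 22.2 = 0.329 mA.

V_SG = 1.80 V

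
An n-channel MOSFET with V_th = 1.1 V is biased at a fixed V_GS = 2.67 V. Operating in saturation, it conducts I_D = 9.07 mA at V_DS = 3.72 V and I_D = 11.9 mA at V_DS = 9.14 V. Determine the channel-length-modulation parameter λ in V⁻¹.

λ = 0.0733 V⁻¹

With V_GS fixed, I_D ∝ (1 + λ V_DS) in saturation, so I_D2/I_D1 = (1 + λ V_DS2)/(1 + λ V_DS1).
11.9/9.07 = 1.312 = (1 + 9.14 λ)/(1 + 3.72 λ).
Solving: λ (I_D1 V_DS2 − I_D2 V_DS1) = I_D2 − I_D1, so λ = (11.9 − 9.07) / (9.07 × 9.14 − 11.9 × 3.72) = 2.83 / 38.6 = 0.0733 V⁻¹.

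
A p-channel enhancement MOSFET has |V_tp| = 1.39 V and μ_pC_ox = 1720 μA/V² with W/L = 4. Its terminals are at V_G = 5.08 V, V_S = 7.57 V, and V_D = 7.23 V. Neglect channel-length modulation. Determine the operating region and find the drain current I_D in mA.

Triode; I_D = 2.18 mA

V_SG = V_S − V_G = 7.57 − 5.08 = 2.49 V; V_SD = V_S − V_D = 7.57 − 7.23 = 0.34 V.
k_p = μ_pC_ox · (W/L) = 6.88 mA/V².
V_ov = V_SG − |V_tp| = 2.49 − 1.39 = 1.1 V.
Since V_SD = 0.34 V < V_ov = 1.1 V, the device is in the triode region.
I_D = k_p [V_ov · V_SD − ½ V_SD²] = 6.88 × [1.1 × 0.34 − 0.5 × 0.34²] = 2.18 mA.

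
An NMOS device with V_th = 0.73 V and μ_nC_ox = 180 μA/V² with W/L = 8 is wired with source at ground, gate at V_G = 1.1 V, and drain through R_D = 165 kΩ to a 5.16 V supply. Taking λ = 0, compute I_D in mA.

I_D = 0.0309 mA

V_GS = V_G = 1.1 V, so V_ov = 1.1 − 0.73 = 0.37 V.
k_n = μ_nC_ox · (W/L) = 1.44 mA/V².
Assume saturation: I_D = ½ k_n V_ov² = 0.5 × 1.44 × 0.37² = 0.0986 mA, giving V_DS = V_DD − I_D R_D = 5.16 − 0.0986 × 165 = -11.1 V.
But -11.1 V < V_ov = 0.37 V, so the device is actually in triode.
In triode I_D = k_n[V_ov V_DS − ½ V_DS²] and I_D = (V_DD − V_DS)/R_D. Equating: 119 V_DS² − 88.91 V_DS + 5.16 = 0, giving V_DS = 0.0634 V (the root below V_ov).
I_D = (5.16 − 0.0634) / 165 = 0.0309 mA.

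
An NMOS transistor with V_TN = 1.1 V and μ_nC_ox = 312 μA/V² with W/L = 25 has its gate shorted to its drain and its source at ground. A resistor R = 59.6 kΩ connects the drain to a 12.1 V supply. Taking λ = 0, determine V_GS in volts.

With gate tied to drain, V_GS = V_DS ≥ V_GS − V_TN, so the device is in saturation.
k_n = μ_nC_ox · (W/L) = 7.8 mA/V².
KCL at the drain: ½ k_n (V_GS − V_TN)² = (V_DD − V_GS)/R.
Let x = V_GS − 1.1. Then 232 x² + x − 11 = 0, giving x = 0.215 V (positive root), so V_GS = 1.32 V.
I_D = (V_DD − V_GS)/R = (12.1 − 1.32) / 59.6 = 0.181 mA.

V_GS = 1.32 V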